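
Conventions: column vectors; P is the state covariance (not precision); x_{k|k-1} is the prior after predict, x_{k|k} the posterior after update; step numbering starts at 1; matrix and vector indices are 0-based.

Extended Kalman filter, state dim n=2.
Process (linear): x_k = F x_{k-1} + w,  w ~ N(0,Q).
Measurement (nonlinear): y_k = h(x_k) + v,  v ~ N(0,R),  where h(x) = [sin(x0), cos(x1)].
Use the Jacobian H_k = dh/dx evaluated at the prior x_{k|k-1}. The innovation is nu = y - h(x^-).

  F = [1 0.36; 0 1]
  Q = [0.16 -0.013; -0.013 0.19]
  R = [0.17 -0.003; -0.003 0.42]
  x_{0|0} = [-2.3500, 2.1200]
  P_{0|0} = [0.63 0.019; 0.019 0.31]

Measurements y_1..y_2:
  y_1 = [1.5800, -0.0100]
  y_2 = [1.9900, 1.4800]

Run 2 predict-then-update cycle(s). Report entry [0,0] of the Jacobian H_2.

step 1: x^-=[-1.5868, 2.1200]  P^-=[0.8439 0.1176; 0.1176 0.5000]  H_jac=[-0.0160 0.0000; 0.0000 -0.8529]  S=[0.1702 -0.0014; -0.0014 0.7838]  K=[-0.0804 -0.1281; -0.0155 -0.5442]  nu=[2.5799, 0.5120]  x^+=[-1.8598, 1.8014]  P^+=[0.8299 0.0628; 0.0628 0.2679]
step 2: x^-=[-1.2113, 1.8014]  P^-=[1.0699 0.1463; 0.1463 0.4579]  H_jac=[0.3518 0.0000; 0.0000 -0.9735]  S=[0.3024 -0.0531; -0.0531 0.8540]  K=[1.2287 -0.0903; 0.0794 -0.5171]  nu=[2.9261, 1.7085]  x^+=[2.2297, 1.1502]  P^+=[0.5945 0.0428; 0.0428 0.2233]

H_jac[0,0] = 0.3518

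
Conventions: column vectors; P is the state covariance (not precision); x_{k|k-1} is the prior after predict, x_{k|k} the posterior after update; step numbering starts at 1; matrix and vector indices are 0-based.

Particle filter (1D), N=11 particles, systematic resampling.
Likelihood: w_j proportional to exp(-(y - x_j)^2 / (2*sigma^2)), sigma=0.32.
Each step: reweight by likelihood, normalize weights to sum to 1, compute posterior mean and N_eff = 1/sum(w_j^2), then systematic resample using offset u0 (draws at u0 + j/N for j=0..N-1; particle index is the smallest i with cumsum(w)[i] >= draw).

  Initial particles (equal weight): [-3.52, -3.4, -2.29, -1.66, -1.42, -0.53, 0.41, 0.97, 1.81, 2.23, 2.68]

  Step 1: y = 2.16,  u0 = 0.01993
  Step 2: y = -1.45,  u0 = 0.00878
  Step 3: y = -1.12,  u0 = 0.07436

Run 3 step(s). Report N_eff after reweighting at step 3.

N_eff = 11.0000

step 1: w=[0.0000, 0.0000, 0.0000, 0.0000, 0.0000, 0.0000, 0.0000, 0.0006, 0.3064, 0.5442, 0.1488]  mean=2.1676  Neff=2.4262  idx=[8, 8, 8, 8, 9, 9, 9, 9, 9, 9, 10]
step 2: w=[0.2500, 0.2500, 0.2500, 0.2500, 0.0000, 0.0000, 0.0000, 0.0000, 0.0000, 0.0000, 0.0000]  mean=1.8100  Neff=4.0000  idx=[0, 0, 0, 1, 1, 1, 2, 2, 2, 3, 3]
step 3: w=[0.0909, 0.0909, 0.0909, 0.0909, 0.0909, 0.0909, 0.0909, 0.0909, 0.0909, 0.0909, 0.0909]  mean=1.8100  Neff=11.0000  idx=[0, 1, 2, 3, 4, 5, 6, 7, 8, 9, 10]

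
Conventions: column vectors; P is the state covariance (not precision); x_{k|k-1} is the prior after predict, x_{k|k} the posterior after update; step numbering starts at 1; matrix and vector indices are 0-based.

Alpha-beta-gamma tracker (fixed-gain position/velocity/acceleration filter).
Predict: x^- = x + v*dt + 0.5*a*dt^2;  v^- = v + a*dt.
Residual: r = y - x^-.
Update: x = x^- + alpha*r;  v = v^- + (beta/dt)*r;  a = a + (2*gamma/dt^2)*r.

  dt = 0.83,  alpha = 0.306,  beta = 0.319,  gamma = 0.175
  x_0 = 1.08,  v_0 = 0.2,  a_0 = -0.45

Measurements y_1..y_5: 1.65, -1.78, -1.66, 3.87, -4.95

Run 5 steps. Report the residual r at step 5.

resid = -2.9045

step 1: x_pred=1.0910  r=0.5590  x^+=1.2621  v^+=0.0413  a^+=-0.1660
step 2: x_pred=1.2392  r=-3.0192  x^+=0.3153  v^+=-1.2568  a^+=-1.6999
step 3: x_pred=-1.3134  r=-0.3466  x^+=-1.4194  v^+=-2.8010  a^+=-1.8760
step 4: x_pred=-4.3904  r=8.2604  x^+=-1.8627  v^+=-1.1833  a^+=2.3208
step 5: x_pred=-2.0455  r=-2.9045  x^+=-2.9343  v^+=-0.3734  a^+=0.8451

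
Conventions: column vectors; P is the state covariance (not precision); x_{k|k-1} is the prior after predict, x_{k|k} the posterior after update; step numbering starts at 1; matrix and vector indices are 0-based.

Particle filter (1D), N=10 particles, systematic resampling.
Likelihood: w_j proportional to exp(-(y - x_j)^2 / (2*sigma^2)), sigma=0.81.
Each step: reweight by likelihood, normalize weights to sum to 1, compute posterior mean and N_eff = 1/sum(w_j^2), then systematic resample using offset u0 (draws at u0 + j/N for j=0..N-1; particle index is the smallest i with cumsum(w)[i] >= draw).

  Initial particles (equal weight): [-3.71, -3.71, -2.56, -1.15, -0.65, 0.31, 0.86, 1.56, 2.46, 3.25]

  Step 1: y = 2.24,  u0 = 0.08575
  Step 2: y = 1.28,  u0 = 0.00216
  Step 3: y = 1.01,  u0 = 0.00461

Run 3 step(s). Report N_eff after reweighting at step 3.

step 1: w=[0.0000, 0.0000, 0.0000, 0.0001, 0.0007, 0.0242, 0.0968, 0.2904, 0.3981, 0.1898]  mean=2.1394  Neff=3.4629  idx=[6, 7, 7, 7, 8, 8, 8, 8, 9, 9]
step 2: w=[0.1685, 0.1816, 0.1816, 0.1816, 0.0667, 0.0667, 0.0667, 0.0667, 0.0100, 0.0100]  mean=1.7160  Neff=6.8833  idx=[0, 0, 1, 1, 2, 2, 3, 3, 5, 6]
step 3: w=[0.1378, 0.1378, 0.1113, 0.1113, 0.1113, 0.1113, 0.1113, 0.1113, 0.0282, 0.0282]  mean=1.4179  Neff=8.7776  idx=[0, 0, 1, 2, 3, 4, 4, 5, 6, 7]

N_eff = 8.7776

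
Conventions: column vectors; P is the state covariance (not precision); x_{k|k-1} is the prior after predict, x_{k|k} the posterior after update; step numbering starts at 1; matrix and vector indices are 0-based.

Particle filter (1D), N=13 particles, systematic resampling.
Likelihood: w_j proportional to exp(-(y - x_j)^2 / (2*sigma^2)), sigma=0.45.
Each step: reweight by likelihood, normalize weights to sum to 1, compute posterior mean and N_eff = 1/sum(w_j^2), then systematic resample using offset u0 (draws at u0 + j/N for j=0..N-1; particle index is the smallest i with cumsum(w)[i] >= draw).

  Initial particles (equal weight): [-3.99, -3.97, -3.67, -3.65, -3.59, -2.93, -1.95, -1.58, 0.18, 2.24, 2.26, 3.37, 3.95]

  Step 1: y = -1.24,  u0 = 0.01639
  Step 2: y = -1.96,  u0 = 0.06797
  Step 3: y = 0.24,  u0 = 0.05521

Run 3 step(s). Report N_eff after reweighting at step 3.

N_eff = 8.2551

step 1: w=[0.0000, 0.0000, 0.0000, 0.0000, 0.0000, 0.0008, 0.2750, 0.7176, 0.0066, 0.0000, 0.0000, 0.0000, 0.0000]  mean=-1.6713  Neff=1.6931  idx=[6, 6, 6, 6, 7, 7, 7, 7, 7, 7, 7, 7, 7]
step 2: w=[0.0971, 0.0971, 0.0971, 0.0971, 0.0680, 0.0680, 0.0680, 0.0680, 0.0680, 0.0680, 0.0680, 0.0680, 0.0680]  mean=-1.7237  Neff=12.6156  idx=[0, 1, 2, 3, 3, 4, 6, 7, 8, 9, 10, 11, 12]
step 3: w=[0.0032, 0.0032, 0.0032, 0.0032, 0.0032, 0.1230, 0.1230, 0.1230, 0.1230, 0.1230, 0.1230, 0.1230, 0.1230]  mean=-1.5858  Neff=8.2551  idx=[5, 5, 6, 7, 7, 8, 9, 9, 10, 10, 11, 12, 12]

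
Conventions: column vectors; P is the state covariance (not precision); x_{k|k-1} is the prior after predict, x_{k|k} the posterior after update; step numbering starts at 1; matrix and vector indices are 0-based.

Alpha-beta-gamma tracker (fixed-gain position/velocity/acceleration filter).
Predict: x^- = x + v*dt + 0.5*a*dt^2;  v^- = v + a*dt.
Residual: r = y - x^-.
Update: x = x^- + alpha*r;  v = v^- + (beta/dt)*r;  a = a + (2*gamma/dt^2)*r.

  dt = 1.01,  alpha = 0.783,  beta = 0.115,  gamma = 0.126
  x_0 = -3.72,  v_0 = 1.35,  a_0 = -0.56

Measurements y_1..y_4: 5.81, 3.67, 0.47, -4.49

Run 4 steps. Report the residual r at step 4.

step 1: x_pred=-2.6421  r=8.4521  x^+=3.9759  v^+=1.7468  a^+=1.5280
step 2: x_pred=6.5195  r=-2.8495  x^+=4.2883  v^+=2.9656  a^+=0.8241
step 3: x_pred=7.7039  r=-7.2339  x^+=2.0398  v^+=2.9742  a^+=-0.9630
step 4: x_pred=4.5525  r=-9.0425  x^+=-2.5278  v^+=0.9720  a^+=-3.1968

resid = -9.0425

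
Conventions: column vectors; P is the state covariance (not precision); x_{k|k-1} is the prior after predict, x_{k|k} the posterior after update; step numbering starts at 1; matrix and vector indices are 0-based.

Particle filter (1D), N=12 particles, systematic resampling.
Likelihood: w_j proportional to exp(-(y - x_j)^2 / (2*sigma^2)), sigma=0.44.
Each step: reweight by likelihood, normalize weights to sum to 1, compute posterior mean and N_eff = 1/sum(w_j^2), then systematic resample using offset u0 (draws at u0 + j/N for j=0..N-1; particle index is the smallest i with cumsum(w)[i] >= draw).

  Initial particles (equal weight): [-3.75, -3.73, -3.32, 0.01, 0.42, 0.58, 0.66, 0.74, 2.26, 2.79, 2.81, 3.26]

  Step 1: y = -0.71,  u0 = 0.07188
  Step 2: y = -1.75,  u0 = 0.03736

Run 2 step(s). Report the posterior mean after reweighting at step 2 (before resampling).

post_mean = 0.0114

step 1: w=[0.0000, 0.0000, 0.0000, 0.8067, 0.1138, 0.0418, 0.0242, 0.0135, 0.0000, 0.0000, 0.0000, 0.0000]  mean=0.1060  Neff=1.5008  idx=[3, 3, 3, 3, 3, 3, 3, 3, 3, 4, 4, 7]
step 2: w=[0.1107, 0.1107, 0.1107, 0.1107, 0.1107, 0.1107, 0.1107, 0.1107, 0.1107, 0.0017, 0.0017, 0.0000]  mean=0.0114  Neff=9.0626  idx=[0, 1, 1, 2, 3, 4, 4, 5, 6, 7, 7, 8]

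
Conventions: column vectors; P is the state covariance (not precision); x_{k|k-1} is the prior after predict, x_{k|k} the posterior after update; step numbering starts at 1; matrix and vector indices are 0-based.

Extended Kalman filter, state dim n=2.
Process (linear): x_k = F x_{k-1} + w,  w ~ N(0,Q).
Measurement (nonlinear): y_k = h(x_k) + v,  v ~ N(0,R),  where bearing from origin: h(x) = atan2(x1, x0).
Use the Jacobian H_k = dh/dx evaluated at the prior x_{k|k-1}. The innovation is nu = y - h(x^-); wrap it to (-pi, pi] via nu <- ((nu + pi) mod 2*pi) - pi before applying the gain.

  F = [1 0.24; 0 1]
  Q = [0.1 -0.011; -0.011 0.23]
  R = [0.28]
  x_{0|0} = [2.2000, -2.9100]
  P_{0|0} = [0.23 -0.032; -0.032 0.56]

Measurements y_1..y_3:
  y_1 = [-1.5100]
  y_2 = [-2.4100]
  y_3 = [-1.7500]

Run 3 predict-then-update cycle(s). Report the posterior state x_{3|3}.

step 1: x^-=[1.5016, -2.9100]  P^-=[0.3469 0.0914; 0.0914 0.7900]  H_jac=[0.2714 0.1400]  S=[0.3280]  K=[0.3261; 0.4129]  nu=[-0.4156]  x^+=[1.3661, -3.0816]  P^+=[0.3120 0.0472; 0.0472 0.7341]
step 2: x^-=[0.6265, -3.0816]  P^-=[0.4770 0.2124; 0.2124 0.9641]  H_jac=[0.3116 0.0634]  S=[0.3386]  K=[0.4788; 0.3759]  nu=[-1.0398]  x^+=[0.1287, -3.4725]  P^+=[0.3994 0.1515; 0.1515 0.9162]
step 3: x^-=[-0.7047, -3.4725]  P^-=[0.6249 0.3604; 0.3604 1.1462]  H_jac=[0.2766 -0.0561]  S=[0.3202]  K=[0.4766; 0.1104]  nu=[0.0210]  x^+=[-0.6947, -3.4701]  P^+=[0.5521 0.3435; 0.3435 1.1423]

x_post = [-0.6947, -3.4701]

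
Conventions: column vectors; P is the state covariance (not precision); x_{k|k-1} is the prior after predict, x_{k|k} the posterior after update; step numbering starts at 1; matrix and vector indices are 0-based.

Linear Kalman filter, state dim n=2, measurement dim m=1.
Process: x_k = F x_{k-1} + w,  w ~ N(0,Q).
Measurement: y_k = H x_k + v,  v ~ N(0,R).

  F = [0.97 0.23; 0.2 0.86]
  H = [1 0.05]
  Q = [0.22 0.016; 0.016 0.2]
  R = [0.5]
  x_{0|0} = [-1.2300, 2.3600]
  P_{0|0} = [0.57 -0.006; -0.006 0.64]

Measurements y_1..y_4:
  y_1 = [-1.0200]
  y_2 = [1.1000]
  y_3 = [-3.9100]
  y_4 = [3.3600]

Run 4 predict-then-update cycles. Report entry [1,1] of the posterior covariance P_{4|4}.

step 1: x^-=[-0.6503, 1.7836]  P^-=[0.7875 0.2479; 0.2479 0.6941]  S=[1.3140]  K=[0.6087; 0.2151]  nu=[-0.4589]  x^+=[-0.9296, 1.6849]  P^+=[0.3006 0.0759; 0.0759 0.6333]
step 2: x^-=[-0.5142, 1.2631]  P^-=[0.5702 0.2664; 0.2664 0.7065]  S=[1.0986]  K=[0.5311; 0.2746]  nu=[1.5511]  x^+=[0.3096, 1.6890]  P^+=[0.2603 0.1061; 0.1061 0.6237]
step 3: x^-=[0.6888, 1.5145]  P^-=[0.5452 0.2833; 0.2833 0.7082]  S=[1.0753]  K=[0.5202; 0.2964]  nu=[-4.6745]  x^+=[-1.7429, 0.1292]  P^+=[0.2542 0.1175; 0.1175 0.6137]
step 4: x^-=[-1.6609, -0.2375]  P^-=[0.5441 0.2901; 0.2901 0.7045]  S=[1.0749]  K=[0.5197; 0.3027]  nu=[5.0328]  x^+=[0.9546, 1.2859]  P^+=[0.2538 0.1210; 0.1210 0.6060]

P_post[1,1] = 0.6060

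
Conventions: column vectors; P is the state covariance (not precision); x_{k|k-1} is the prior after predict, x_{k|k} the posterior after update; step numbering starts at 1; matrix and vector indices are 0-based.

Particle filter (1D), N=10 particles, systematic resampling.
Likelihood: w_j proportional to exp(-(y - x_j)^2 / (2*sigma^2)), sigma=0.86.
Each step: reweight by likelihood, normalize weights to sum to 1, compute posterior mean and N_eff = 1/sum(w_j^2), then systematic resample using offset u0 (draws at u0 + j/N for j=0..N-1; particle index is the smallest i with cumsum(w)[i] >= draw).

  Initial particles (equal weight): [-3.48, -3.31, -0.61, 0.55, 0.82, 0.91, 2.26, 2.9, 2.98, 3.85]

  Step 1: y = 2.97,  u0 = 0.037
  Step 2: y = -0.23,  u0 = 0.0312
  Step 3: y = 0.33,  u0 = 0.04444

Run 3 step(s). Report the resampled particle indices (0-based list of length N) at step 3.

step 1: w=[0.0000, 0.0000, 0.0001, 0.0056, 0.0128, 0.0166, 0.2079, 0.2914, 0.2924, 0.1732]  mean=2.8818  Neff=4.0965  idx=[6, 6, 6, 7, 7, 8, 8, 8, 9, 9]
step 2: w=[0.2972, 0.2972, 0.2972, 0.0261, 0.0261, 0.0185, 0.0185, 0.0185, 0.0003, 0.0003]  mean=2.3343  Neff=3.7398  idx=[0, 0, 0, 1, 1, 1, 2, 2, 2, 4]
step 3: w=[0.1094, 0.1094, 0.1094, 0.1094, 0.1094, 0.1094, 0.1094, 0.1094, 0.1094, 0.0156]  mean=2.2700  Neff=9.2667  idx=[0, 1, 2, 3, 4, 4, 5, 6, 7, 8]

resampled_idx = [0, 1, 2, 3, 4, 4, 5, 6, 7, 8]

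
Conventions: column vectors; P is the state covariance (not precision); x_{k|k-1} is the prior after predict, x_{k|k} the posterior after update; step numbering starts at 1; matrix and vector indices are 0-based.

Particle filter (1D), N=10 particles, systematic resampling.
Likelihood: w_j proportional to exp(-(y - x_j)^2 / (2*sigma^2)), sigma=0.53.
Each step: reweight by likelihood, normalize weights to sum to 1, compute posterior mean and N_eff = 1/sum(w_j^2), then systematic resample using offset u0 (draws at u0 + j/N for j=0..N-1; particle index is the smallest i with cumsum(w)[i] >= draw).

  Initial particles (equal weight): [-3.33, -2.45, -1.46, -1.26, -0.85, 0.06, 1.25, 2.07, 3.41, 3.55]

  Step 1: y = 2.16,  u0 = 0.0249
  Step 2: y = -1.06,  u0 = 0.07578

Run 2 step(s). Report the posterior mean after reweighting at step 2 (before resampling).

post_mean = 1.2512

step 1: w=[0.0000, 0.0000, 0.0000, 0.0000, 0.0000, 0.0003, 0.1749, 0.7529, 0.0473, 0.0245]  mean=2.0257  Neff=1.6657  idx=[6, 6, 7, 7, 7, 7, 7, 7, 7, 7]
step 2: w=[0.4993, 0.4993, 0.0002, 0.0002, 0.0002, 0.0002, 0.0002, 0.0002, 0.0002, 0.0002]  mean=1.2512  Neff=2.0057  idx=[0, 0, 0, 0, 0, 1, 1, 1, 1, 1]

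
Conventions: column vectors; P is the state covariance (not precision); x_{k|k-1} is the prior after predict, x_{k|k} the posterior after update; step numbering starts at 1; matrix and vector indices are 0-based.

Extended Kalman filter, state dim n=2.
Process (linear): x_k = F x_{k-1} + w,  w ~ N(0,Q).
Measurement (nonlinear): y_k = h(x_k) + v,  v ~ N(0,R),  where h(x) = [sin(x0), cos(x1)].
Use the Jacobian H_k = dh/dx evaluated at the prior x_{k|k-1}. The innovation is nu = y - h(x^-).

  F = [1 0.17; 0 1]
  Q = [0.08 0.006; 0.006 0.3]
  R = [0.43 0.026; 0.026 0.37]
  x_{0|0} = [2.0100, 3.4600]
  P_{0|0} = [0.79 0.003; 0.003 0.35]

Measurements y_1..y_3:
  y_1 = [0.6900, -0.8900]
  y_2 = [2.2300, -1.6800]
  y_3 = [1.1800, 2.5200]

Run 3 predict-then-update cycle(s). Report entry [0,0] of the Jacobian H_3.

H_jac[0,0] = -0.7289

step 1: x^-=[2.5982, 3.4600]  P^-=[0.8811 0.0685; 0.0685 0.6500]  H_jac=[-0.8560 0.0000; 0.0000 0.3131]  S=[1.0756 0.0076; 0.0076 0.4337]  K=[-0.7017 0.0618; -0.0579 0.4702]  nu=[0.1730, 0.0597]  x^+=[2.4805, 3.4781]  P^+=[0.3506 0.0148; 0.0148 0.5509]
step 2: x^-=[3.0718, 3.4781]  P^-=[0.4516 0.1144; 0.1144 0.8509]  H_jac=[-0.9976 0.0000; 0.0000 0.3302]  S=[0.8794 -0.0117; -0.0117 0.4628]  K=[-0.5113 0.0687; -0.1218 0.6040]  nu=[2.1603, -0.7361]  x^+=[1.9166, 2.7704]  P^+=[0.2186 0.0368; 0.0368 0.6673]
step 3: x^-=[2.3875, 2.7704]  P^-=[0.3304 0.1562; 0.1562 0.9673]  H_jac=[-0.7289 0.0000; 0.0000 -0.3628]  S=[0.6056 0.0673; 0.0673 0.4973]  K=[-0.3909 -0.0610; -0.1113 -0.6906]  nu=[0.4954, 3.4519]  x^+=[1.9832, 0.3314]  P^+=[0.2328 0.0903; 0.0903 0.7123]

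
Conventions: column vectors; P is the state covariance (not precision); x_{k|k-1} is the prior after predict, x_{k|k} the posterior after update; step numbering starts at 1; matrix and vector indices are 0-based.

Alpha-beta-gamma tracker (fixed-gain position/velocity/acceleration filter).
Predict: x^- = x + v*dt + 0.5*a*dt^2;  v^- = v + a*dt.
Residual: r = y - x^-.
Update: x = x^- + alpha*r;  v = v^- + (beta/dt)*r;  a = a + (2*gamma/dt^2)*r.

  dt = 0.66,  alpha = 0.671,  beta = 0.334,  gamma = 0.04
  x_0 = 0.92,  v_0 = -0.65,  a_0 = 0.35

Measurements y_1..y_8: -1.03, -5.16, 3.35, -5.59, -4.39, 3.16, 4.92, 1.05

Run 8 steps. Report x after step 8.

x_post = 3.2347

step 1: x_pred=0.5672  r=-1.5972  x^+=-0.5045  v^+=-1.2273  a^+=0.0567
step 2: x_pred=-1.3022  r=-3.8578  x^+=-3.8908  v^+=-3.1422  a^+=-0.6518
step 3: x_pred=-6.1066  r=9.4566  x^+=0.2388  v^+=1.2132  a^+=1.0849
step 4: x_pred=1.2758  r=-6.8658  x^+=-3.3312  v^+=-1.5453  a^+=-0.1760
step 5: x_pred=-4.3894  r=-0.0006  x^+=-4.3898  v^+=-1.6618  a^+=-0.1761
step 6: x_pred=-5.5249  r=8.6849  x^+=0.3027  v^+=2.6171  a^+=1.4189
step 7: x_pred=2.3390  r=2.5810  x^+=4.0708  v^+=4.8597  a^+=1.8929
step 8: x_pred=7.6905  r=-6.6405  x^+=3.2347  v^+=2.7485  a^+=0.6733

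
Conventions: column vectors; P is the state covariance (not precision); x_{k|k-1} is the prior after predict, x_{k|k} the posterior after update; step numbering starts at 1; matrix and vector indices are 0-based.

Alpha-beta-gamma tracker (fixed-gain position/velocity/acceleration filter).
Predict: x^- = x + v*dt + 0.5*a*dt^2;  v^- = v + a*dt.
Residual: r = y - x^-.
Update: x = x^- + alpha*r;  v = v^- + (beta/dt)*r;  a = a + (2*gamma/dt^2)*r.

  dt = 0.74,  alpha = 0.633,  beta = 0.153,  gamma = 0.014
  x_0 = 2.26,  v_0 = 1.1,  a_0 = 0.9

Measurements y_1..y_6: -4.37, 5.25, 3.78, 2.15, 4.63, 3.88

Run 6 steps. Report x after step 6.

step 1: x_pred=3.3204  r=-7.6904  x^+=-1.5476  v^+=0.1760  a^+=0.5068
step 2: x_pred=-1.2787  r=6.5287  x^+=2.8540  v^+=1.9008  a^+=0.8406
step 3: x_pred=4.4907  r=-0.7107  x^+=4.0408  v^+=2.3759  a^+=0.8043
step 4: x_pred=6.0192  r=-3.8692  x^+=3.5700  v^+=2.1711  a^+=0.6064
step 5: x_pred=5.3426  r=-0.7126  x^+=4.8915  v^+=2.4725  a^+=0.5700
step 6: x_pred=6.8772  r=-2.9972  x^+=4.9800  v^+=2.2746  a^+=0.4167

x_post = 4.9800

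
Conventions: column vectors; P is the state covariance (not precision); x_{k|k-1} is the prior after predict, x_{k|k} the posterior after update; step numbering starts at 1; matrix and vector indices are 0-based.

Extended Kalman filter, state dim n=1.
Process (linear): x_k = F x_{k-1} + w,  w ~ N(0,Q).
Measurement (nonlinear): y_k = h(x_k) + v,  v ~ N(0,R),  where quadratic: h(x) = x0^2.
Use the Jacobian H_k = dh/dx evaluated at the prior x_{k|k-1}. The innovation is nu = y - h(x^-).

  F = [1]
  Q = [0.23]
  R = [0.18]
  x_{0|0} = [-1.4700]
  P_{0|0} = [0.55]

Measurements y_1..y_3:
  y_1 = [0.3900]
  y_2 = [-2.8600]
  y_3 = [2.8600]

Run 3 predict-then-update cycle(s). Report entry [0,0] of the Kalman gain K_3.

step 1: x^-=[-1.4700]  P^-=[0.7800]  H_jac=[-2.9400]  S=[6.9220]  K=[-0.3313]  nu=[-1.7709]  x^+=[-0.8833]  P^+=[0.0203]
step 2: x^-=[-0.8833]  P^-=[0.2503]  H_jac=[-1.7666]  S=[0.9611]  K=[-0.4600]  nu=[-3.6402]  x^+=[0.7913]  P^+=[0.0469]
step 3: x^-=[0.7913]  P^-=[0.2769]  H_jac=[1.5827]  S=[0.8735]  K=[0.5016]  nu=[2.2338]  x^+=[1.9119]  P^+=[0.0571]

K[0,0] = 0.5016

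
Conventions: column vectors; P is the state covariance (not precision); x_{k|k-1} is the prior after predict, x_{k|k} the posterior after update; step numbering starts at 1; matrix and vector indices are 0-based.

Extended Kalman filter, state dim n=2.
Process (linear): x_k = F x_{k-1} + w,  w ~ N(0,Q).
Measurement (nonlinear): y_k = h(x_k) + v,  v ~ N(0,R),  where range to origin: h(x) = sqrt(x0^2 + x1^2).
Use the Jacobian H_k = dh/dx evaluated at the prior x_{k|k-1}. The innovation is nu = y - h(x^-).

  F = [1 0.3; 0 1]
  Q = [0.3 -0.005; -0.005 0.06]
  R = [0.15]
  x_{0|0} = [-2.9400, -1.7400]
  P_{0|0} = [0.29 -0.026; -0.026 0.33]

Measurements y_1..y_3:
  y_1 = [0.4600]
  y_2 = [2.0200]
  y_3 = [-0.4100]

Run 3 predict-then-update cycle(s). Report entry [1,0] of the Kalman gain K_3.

step 1: x^-=[-3.4620, -1.7400]  P^-=[0.6041 0.0680; 0.0680 0.3900]  H_jac=[-0.8935 -0.4491]  S=[0.7655]  K=[-0.7450; -0.3082]  nu=[-3.4147]  x^+=[-0.9180, -0.6877]  P^+=[0.1792 -0.1077; -0.1077 0.3173]
step 2: x^-=[-1.1244, -0.6877]  P^-=[0.4431 -0.0176; -0.0176 0.3773]  H_jac=[-0.8531 -0.5218]  S=[0.5596]  K=[-0.6592; -0.3251]  nu=[0.7020]  x^+=[-1.5871, -0.9159]  P^+=[0.2000 -0.1375; -0.1375 0.3182]
step 3: x^-=[-1.8619, -0.9159]  P^-=[0.4461 -0.0470; -0.0470 0.3782]  H_jac=[-0.8973 -0.4414]  S=[0.5457]  K=[-0.6956; -0.2286]  nu=[-2.4850]  x^+=[-0.1333, -0.3478]  P^+=[0.1821 -0.1338; -0.1338 0.3497]

K[1,0] = -0.2286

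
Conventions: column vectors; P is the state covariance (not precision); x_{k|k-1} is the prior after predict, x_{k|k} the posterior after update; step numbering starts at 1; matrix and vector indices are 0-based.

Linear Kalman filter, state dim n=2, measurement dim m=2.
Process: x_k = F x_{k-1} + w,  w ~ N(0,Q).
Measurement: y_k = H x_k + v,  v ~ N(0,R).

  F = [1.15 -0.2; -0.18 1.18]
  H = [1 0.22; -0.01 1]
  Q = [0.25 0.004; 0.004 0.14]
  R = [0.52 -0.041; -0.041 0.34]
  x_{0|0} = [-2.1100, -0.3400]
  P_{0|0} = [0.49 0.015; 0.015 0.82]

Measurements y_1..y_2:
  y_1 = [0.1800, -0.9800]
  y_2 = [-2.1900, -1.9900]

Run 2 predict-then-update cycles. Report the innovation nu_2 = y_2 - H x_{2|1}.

innov = [-1.4476, -1.2582]

step 1: x^-=[-2.3585, -0.0214]  P^-=[0.9239 -0.2701; -0.2701 1.2913]  S=[1.3876 -0.0356; -0.0356 1.6368]  K=[0.6190 -0.1572; 0.0304 0.7912]  nu=[2.5432, -0.9822]  x^+=[-0.6299, -0.7212]  P^+=[0.3449 -0.0754; -0.0754 0.2670]
step 2: x^-=[-0.5802, -0.7376]  P^-=[0.7515 -0.2354; -0.2354 0.5550]  S=[1.1948 -0.1613; -0.1613 0.8998]  K=[0.5628 -0.1691; -0.0115 0.6174]  nu=[-1.4476, -1.2582]  x^+=[-1.1821, -1.4977]  P^+=[0.3166 -0.0774; -0.0774 0.2096]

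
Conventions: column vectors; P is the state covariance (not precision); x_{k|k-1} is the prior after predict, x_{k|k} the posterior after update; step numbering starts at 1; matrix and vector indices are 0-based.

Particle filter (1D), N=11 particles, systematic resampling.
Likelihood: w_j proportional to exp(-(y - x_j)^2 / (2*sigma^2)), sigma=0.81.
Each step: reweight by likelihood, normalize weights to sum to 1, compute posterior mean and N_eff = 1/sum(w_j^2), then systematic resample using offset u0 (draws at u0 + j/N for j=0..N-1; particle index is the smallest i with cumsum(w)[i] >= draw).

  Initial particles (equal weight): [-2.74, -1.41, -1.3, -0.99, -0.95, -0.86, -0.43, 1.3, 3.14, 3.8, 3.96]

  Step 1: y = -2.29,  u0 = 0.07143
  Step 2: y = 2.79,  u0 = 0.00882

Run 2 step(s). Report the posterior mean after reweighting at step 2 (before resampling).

post_mean = -0.5233

step 1: w=[0.3177, 0.2055, 0.1756, 0.1023, 0.0944, 0.0780, 0.0265, 0.0000, 0.0000, 0.0000, 0.0000]  mean=-1.6579  Neff=4.9964  idx=[0, 0, 0, 1, 1, 2, 2, 3, 3, 4, 6]
step 2: w=[0.0000, 0.0000, 0.0000, 0.0033, 0.0033, 0.0066, 0.0066, 0.0424, 0.0424, 0.0534, 0.8419]  mean=-0.5233  Neff=1.3979  idx=[5, 8, 10, 10, 10, 10, 10, 10, 10, 10, 10]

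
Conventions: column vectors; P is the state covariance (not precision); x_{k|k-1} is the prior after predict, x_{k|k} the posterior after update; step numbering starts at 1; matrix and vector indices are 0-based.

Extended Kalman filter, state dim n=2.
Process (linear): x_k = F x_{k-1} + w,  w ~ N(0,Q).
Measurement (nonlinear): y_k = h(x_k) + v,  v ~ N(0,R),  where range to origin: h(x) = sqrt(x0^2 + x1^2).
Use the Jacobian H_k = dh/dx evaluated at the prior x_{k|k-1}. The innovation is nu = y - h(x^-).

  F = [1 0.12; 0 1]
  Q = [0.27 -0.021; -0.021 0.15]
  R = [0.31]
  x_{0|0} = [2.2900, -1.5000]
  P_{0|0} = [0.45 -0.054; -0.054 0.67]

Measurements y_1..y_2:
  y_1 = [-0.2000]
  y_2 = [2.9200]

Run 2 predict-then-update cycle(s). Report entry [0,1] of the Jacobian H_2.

step 1: x^-=[2.1100, -1.5000]  P^-=[0.7167 0.0054; 0.0054 0.8200]  H_jac=[0.8150 -0.5794]  S=[1.0563]  K=[0.5500; -0.4456]  nu=[-2.7888]  x^+=[0.5760, -0.2572]  P^+=[0.3971 0.2643; 0.2643 0.6102]
step 2: x^-=[0.5451, -0.2572]  P^-=[0.7393 0.3165; 0.3165 0.7602]  H_jac=[0.9044 -0.4267]  S=[0.8088]  K=[0.6597; -0.0471]  nu=[2.3172]  x^+=[2.0738, -0.3663]  P^+=[0.3873 0.3417; 0.3417 0.7584]

H_jac[0,1] = -0.4267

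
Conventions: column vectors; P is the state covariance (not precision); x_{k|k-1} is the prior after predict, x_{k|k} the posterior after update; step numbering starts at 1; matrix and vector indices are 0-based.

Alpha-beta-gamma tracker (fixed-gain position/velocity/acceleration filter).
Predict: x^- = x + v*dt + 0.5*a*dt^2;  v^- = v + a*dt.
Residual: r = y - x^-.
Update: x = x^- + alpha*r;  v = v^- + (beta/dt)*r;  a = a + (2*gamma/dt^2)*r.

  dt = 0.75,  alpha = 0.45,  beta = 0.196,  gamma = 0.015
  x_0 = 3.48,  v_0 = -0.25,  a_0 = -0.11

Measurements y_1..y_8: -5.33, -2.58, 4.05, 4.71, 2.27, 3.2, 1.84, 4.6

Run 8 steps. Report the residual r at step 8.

step 1: x_pred=3.2616  r=-8.5916  x^+=-0.6046  v^+=-2.5778  a^+=-0.5682
step 2: x_pred=-2.6978  r=0.1178  x^+=-2.6448  v^+=-2.9731  a^+=-0.5619
step 3: x_pred=-5.0327  r=9.0827  x^+=-0.9455  v^+=-1.0210  a^+=-0.0775
step 4: x_pred=-1.7330  r=6.4430  x^+=1.1663  v^+=0.6046  a^+=0.2661
step 5: x_pred=1.6947  r=0.5753  x^+=1.9536  v^+=0.9546  a^+=0.2968
step 6: x_pred=2.7530  r=0.4470  x^+=2.9541  v^+=1.2940  a^+=0.3206
step 7: x_pred=4.0148  r=-2.1748  x^+=3.0361  v^+=0.9661  a^+=0.2046
step 8: x_pred=3.8183  r=0.7817  x^+=4.1701  v^+=1.3239  a^+=0.2463

resid = 0.7817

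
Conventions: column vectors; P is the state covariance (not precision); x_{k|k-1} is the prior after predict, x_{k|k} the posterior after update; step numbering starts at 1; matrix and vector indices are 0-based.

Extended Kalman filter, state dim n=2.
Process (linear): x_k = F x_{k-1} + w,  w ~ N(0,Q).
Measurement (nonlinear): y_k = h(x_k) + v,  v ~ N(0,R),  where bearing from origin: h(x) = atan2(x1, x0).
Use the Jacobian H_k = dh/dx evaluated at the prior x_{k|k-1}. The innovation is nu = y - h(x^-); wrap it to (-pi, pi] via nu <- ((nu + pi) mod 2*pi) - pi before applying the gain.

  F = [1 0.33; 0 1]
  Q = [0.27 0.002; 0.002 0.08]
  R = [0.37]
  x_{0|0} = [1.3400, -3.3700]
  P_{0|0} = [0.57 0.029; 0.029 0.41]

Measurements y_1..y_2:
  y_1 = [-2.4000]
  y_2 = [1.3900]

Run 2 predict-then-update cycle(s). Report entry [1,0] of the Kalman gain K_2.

step 1: x^-=[0.2279, -3.3700]  P^-=[0.9038 0.1663; 0.1663 0.4900]  H_jac=[0.2954 0.0200]  S=[0.4510]  K=[0.5993; 0.1306]  nu=[-0.8967]  x^+=[-0.3095, -3.4871]  P^+=[0.7418 0.1310; 0.1310 0.4823]
step 2: x^-=[-1.4602, -3.4871]  P^-=[1.1508 0.2922; 0.2922 0.5623]  H_jac=[0.2440 -0.1022]  S=[0.4298]  K=[0.5838; 0.0322]  nu=[-2.9258]  x^+=[-3.1684, -3.5813]  P^+=[1.0043 0.2841; 0.2841 0.5619]

K[1,0] = 0.0322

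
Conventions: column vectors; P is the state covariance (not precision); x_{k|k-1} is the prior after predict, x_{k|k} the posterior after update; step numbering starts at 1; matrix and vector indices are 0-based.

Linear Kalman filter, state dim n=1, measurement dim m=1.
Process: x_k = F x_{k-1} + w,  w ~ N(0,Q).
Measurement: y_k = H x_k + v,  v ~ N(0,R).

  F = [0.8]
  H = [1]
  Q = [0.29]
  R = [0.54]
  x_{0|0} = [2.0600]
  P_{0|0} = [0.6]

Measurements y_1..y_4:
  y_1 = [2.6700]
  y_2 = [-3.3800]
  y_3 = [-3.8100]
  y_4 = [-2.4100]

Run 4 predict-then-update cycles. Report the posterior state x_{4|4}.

step 1: x^-=[1.6480]  P^-=[0.6740]  S=[1.2140]  K=[0.5552]  nu=[1.0220]  x^+=[2.2154]  P^+=[0.2998]
step 2: x^-=[1.7723]  P^-=[0.4819]  S=[1.0219]  K=[0.4716]  nu=[-5.1523]  x^+=[-0.6573]  P^+=[0.2546]
step 3: x^-=[-0.5258]  P^-=[0.4530]  S=[0.9930]  K=[0.4562]  nu=[-3.2842]  x^+=[-2.0240]  P^+=[0.2463]
step 4: x^-=[-1.6192]  P^-=[0.4477]  S=[0.9877]  K=[0.4533]  nu=[-0.7908]  x^+=[-1.9776]  P^+=[0.2448]

x_post = [-1.9776]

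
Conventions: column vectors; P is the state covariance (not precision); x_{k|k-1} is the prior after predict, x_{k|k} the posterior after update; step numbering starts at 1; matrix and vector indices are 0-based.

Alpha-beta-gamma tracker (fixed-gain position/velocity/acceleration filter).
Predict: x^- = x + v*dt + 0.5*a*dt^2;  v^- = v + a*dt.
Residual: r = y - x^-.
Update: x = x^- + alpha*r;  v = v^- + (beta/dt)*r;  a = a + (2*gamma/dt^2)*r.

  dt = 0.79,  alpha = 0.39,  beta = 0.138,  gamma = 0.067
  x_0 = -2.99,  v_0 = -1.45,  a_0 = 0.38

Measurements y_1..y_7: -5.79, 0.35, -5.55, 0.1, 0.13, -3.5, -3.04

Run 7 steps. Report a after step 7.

a_post = -0.8786

step 1: x_pred=-4.0169  r=-1.7731  x^+=-4.7084  v^+=-1.4595  a^+=-0.0007
step 2: x_pred=-5.8617  r=6.2117  x^+=-3.4391  v^+=-0.3750  a^+=1.3330
step 3: x_pred=-3.3194  r=-2.2306  x^+=-4.1893  v^+=0.2884  a^+=0.8541
step 4: x_pred=-3.6950  r=3.7950  x^+=-2.2149  v^+=1.6261  a^+=1.6689
step 5: x_pred=-0.4096  r=0.5396  x^+=-0.1991  v^+=3.0387  a^+=1.7847
step 6: x_pred=2.7584  r=-6.2584  x^+=0.3176  v^+=3.3554  a^+=0.4410
step 7: x_pred=3.1060  r=-6.1460  x^+=0.7091  v^+=2.6302  a^+=-0.8786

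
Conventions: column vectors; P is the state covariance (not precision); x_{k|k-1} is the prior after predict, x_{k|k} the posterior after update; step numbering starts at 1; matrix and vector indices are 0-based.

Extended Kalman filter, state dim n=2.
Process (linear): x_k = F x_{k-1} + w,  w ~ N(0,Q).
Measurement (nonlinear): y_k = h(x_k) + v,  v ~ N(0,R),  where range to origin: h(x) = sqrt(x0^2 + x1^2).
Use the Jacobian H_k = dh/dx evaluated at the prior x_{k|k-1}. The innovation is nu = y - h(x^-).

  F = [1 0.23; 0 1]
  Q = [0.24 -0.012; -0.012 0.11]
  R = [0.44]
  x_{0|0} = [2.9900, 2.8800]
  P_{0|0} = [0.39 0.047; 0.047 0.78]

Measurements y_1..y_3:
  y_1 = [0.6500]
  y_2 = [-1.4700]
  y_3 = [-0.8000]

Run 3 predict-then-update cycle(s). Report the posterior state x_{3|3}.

x_post = [-0.3827, -0.0562]

step 1: x^-=[3.6524, 2.8800]  P^-=[0.6929 0.2144; 0.2144 0.8900]  H_jac=[0.7852 0.6192]  S=[1.4169]  K=[0.4777; 0.5077]  nu=[-4.0013]  x^+=[1.7411, 0.8484]  P^+=[0.3696 -0.1293; -0.1293 0.5247]
step 2: x^-=[1.9362, 0.8484]  P^-=[0.5779 -0.0206; -0.0206 0.6347]  H_jac=[0.9159 0.4013]  S=[1.0119]  K=[0.5149; 0.2331]  nu=[-3.5839]  x^+=[0.0908, 0.0129]  P^+=[0.3096 -0.1420; -0.1420 0.5797]
step 3: x^-=[0.0938, 0.0129]  P^-=[0.5149 -0.0207; -0.0207 0.6897]  H_jac=[0.9907 0.1363]  S=[0.9526]  K=[0.5325; 0.0772]  nu=[-0.8947]  x^+=[-0.3827, -0.0562]  P^+=[0.2448 -0.0599; -0.0599 0.6840]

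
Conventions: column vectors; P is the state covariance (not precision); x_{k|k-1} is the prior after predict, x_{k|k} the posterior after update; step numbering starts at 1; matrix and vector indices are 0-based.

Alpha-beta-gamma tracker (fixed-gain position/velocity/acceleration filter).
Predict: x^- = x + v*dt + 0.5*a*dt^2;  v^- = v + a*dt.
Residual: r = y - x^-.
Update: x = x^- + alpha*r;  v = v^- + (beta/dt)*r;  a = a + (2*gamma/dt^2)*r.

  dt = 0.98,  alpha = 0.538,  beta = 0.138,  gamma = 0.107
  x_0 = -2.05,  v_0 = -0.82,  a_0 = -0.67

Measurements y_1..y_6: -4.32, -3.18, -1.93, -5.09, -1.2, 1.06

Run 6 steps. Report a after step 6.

step 1: x_pred=-3.1753  r=-1.1447  x^+=-3.7912  v^+=-1.6378  a^+=-0.9251
step 2: x_pred=-5.8404  r=2.6604  x^+=-4.4091  v^+=-2.1697  a^+=-0.3323
step 3: x_pred=-6.6950  r=4.7650  x^+=-4.1314  v^+=-1.8243  a^+=0.7295
step 4: x_pred=-5.5690  r=0.4790  x^+=-5.3113  v^+=-1.0420  a^+=0.8362
step 5: x_pred=-5.9309  r=4.7309  x^+=-3.3857  v^+=0.4437  a^+=1.8904
step 6: x_pred=-2.0431  r=3.1031  x^+=-0.3736  v^+=2.7332  a^+=2.5818

a_post = 2.5818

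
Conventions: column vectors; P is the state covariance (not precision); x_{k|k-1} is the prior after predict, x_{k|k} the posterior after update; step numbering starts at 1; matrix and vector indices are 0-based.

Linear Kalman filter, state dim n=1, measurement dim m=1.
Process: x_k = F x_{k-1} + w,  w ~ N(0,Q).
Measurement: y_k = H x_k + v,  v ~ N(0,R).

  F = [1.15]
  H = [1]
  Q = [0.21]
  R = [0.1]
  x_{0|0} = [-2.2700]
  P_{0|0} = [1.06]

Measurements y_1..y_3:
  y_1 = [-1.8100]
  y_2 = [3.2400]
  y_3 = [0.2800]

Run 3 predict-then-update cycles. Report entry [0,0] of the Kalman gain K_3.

step 1: x^-=[-2.6105]  P^-=[1.6118]  S=[1.7118]  K=[0.9416]  nu=[0.8005]  x^+=[-1.8568]  P^+=[0.0942]
step 2: x^-=[-2.1353]  P^-=[0.3345]  S=[0.4345]  K=[0.7699]  nu=[5.3753]  x^+=[2.0030]  P^+=[0.0770]
step 3: x^-=[2.3034]  P^-=[0.3118]  S=[0.4118]  K=[0.7572]  nu=[-2.0234]  x^+=[0.7713]  P^+=[0.0757]

K[0,0] = 0.7572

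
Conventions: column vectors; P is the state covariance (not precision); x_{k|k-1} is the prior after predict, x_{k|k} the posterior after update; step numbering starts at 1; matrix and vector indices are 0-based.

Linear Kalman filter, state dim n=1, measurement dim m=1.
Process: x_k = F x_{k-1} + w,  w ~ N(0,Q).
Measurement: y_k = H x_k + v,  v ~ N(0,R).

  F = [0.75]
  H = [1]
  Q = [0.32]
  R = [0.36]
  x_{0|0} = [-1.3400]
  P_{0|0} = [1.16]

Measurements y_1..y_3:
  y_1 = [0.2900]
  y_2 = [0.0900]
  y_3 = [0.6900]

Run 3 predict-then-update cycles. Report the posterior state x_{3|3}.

x_post = [0.3880]

step 1: x^-=[-1.0050]  P^-=[0.9725]  S=[1.3325]  K=[0.7298]  nu=[1.2950]  x^+=[-0.0599]  P^+=[0.2627]
step 2: x^-=[-0.0449]  P^-=[0.4678]  S=[0.8278]  K=[0.5651]  nu=[0.1349]  x^+=[0.0313]  P^+=[0.2034]
step 3: x^-=[0.0235]  P^-=[0.4344]  S=[0.7944]  K=[0.5468]  nu=[0.6665]  x^+=[0.3880]  P^+=[0.1969]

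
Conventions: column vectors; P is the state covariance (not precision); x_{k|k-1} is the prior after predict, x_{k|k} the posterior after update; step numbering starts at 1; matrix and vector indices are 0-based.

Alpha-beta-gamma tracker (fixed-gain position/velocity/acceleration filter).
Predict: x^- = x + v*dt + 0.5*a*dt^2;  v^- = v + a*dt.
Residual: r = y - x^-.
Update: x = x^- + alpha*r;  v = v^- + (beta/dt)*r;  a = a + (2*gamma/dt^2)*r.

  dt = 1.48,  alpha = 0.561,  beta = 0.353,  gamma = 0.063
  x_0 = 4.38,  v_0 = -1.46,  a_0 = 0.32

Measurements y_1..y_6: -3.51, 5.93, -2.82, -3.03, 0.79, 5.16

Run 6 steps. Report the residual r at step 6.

resid = 4.4787

step 1: x_pred=2.5697  r=-6.0797  x^+=-0.8410  v^+=-2.4365  a^+=-0.0297
step 2: x_pred=-4.4796  r=10.4096  x^+=1.3602  v^+=0.0023  a^+=0.5691
step 3: x_pred=1.9869  r=-4.8069  x^+=-0.7098  v^+=-0.3019  a^+=0.2926
step 4: x_pred=-0.8362  r=-2.1938  x^+=-2.0669  v^+=-0.3922  a^+=0.1664
step 5: x_pred=-2.4652  r=3.2552  x^+=-0.6390  v^+=0.6304  a^+=0.3536
step 6: x_pred=0.6813  r=4.4787  x^+=3.1938  v^+=2.2220  a^+=0.6112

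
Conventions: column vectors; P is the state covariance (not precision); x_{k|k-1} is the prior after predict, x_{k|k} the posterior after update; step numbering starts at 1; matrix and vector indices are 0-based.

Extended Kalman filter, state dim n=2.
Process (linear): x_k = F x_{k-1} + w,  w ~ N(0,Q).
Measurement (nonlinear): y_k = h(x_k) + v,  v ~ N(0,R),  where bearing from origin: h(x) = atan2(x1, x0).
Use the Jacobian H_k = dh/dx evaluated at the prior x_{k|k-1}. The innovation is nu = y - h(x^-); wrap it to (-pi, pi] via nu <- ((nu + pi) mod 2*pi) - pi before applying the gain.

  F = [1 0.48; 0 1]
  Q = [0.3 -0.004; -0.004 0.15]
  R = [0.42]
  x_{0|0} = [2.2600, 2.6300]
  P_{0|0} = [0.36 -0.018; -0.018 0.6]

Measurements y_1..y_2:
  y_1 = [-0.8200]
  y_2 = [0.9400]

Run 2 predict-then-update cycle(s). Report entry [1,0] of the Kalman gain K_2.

step 1: x^-=[3.5224, 2.6300]  P^-=[0.7810 0.2660; 0.2660 0.7500]  H_jac=[-0.1361 0.1823]  S=[0.4462]  K=[-0.1295; 0.2253]  nu=[-1.4614]  x^+=[3.7117, 2.3008]  P^+=[0.7735 0.2790; 0.2790 0.7274]
step 2: x^-=[4.8161, 2.3008]  P^-=[1.5089 0.6242; 0.6242 0.8774]  H_jac=[-0.0808 0.1691]  S=[0.4379]  K=[-0.0373; 0.2236]  nu=[0.4943]  x^+=[4.7976, 2.4114]  P^+=[1.5083 0.6278; 0.6278 0.8555]

K[1,0] = 0.2236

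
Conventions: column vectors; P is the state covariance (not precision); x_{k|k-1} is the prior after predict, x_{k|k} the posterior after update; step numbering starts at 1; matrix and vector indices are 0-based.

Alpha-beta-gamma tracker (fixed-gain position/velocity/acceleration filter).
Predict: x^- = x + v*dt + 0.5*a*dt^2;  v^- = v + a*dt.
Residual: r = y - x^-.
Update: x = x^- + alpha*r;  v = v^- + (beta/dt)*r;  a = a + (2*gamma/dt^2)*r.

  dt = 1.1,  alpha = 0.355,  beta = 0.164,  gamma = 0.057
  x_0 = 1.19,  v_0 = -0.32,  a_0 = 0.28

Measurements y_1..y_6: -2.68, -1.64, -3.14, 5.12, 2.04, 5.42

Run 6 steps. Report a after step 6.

a_post = 1.1172

step 1: x_pred=1.0074  r=-3.6874  x^+=-0.3016  v^+=-0.5618  a^+=-0.0674
step 2: x_pred=-0.9603  r=-0.6797  x^+=-1.2016  v^+=-0.7372  a^+=-0.1314
step 3: x_pred=-2.0921  r=-1.0479  x^+=-2.4641  v^+=-1.0381  a^+=-0.2302
step 4: x_pred=-3.7452  r=8.8652  x^+=-0.5981  v^+=0.0305  a^+=0.6051
step 5: x_pred=-0.1985  r=2.2385  x^+=0.5962  v^+=1.0298  a^+=0.8160
step 6: x_pred=2.2226  r=3.1974  x^+=3.3577  v^+=2.4041  a^+=1.1172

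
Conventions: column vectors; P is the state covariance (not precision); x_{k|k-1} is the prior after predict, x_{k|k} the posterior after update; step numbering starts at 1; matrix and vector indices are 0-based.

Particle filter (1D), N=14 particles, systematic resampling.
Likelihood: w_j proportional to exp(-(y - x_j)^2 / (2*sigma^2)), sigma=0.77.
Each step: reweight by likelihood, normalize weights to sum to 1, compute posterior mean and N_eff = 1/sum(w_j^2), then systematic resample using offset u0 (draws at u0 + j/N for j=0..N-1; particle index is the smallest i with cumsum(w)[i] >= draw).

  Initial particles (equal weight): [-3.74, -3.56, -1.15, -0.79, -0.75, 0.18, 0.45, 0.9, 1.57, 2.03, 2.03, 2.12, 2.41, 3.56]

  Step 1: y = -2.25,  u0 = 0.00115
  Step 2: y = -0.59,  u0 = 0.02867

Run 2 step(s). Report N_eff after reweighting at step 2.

step 1: w=[0.1431, 0.2189, 0.3355, 0.1542, 0.1396, 0.0064, 0.0020, 0.0002, 0.0000, 0.0000, 0.0000, 0.0000, 0.0000, 0.0000]  mean=-1.9249  Neff=4.4583  idx=[0, 0, 1, 1, 1, 1, 2, 2, 2, 2, 3, 3, 4, 4]
step 2: w=[0.0000, 0.0000, 0.0001, 0.0001, 0.0001, 0.0001, 0.1102, 0.1102, 0.1102, 0.1102, 0.1388, 0.1388, 0.1405, 0.1405]  mean=-0.9386  Neff=7.8966  idx=[6, 6, 7, 8, 8, 9, 10, 10, 11, 11, 12, 12, 13, 13]

N_eff = 7.8966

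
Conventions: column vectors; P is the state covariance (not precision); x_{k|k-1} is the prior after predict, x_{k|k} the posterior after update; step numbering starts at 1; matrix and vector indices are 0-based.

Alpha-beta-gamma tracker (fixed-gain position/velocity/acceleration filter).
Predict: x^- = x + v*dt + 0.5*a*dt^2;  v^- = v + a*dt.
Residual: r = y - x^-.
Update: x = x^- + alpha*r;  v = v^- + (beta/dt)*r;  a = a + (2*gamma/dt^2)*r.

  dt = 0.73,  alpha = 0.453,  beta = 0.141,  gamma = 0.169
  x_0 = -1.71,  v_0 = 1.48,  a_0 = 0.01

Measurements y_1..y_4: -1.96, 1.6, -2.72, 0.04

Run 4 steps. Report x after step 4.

x_post = -0.2998

step 1: x_pred=-0.6269  r=-1.3331  x^+=-1.2308  v^+=1.2298  a^+=-0.8355
step 2: x_pred=-0.5557  r=2.1557  x^+=0.4208  v^+=1.0363  a^+=0.5318
step 3: x_pred=1.3190  r=-4.0390  x^+=-0.5107  v^+=0.6443  a^+=-2.0300
step 4: x_pred=-0.5812  r=0.6212  x^+=-0.2998  v^+=-0.7176  a^+=-1.6360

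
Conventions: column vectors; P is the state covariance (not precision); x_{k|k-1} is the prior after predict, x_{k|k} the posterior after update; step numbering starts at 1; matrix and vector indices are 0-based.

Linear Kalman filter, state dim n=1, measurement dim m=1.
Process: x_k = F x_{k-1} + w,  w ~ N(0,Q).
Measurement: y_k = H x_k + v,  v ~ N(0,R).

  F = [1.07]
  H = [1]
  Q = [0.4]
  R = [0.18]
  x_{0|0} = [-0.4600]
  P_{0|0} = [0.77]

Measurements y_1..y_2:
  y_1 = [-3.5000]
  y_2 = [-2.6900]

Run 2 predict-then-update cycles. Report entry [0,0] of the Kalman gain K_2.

K[0,0] = 0.7634

step 1: x^-=[-0.4922]  P^-=[1.2816]  S=[1.4616]  K=[0.8768]  nu=[-3.0078]  x^+=[-3.1296]  P^+=[0.1578]
step 2: x^-=[-3.3486]  P^-=[0.5807]  S=[0.7607]  K=[0.7634]  nu=[0.6586]  x^+=[-2.8459]  P^+=[0.1374]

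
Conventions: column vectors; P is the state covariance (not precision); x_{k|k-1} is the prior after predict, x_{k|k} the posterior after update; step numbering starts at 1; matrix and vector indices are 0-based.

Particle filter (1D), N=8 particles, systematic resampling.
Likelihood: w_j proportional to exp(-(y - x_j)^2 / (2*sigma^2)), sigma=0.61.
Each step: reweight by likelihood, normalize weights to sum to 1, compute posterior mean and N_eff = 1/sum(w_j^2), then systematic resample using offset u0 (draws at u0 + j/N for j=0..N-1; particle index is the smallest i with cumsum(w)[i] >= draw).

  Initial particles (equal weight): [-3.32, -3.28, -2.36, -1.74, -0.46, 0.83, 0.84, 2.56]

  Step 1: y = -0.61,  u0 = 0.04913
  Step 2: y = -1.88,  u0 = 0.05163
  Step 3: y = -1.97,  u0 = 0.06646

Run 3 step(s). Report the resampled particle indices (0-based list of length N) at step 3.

resampled_idx = [0, 1, 1, 2, 3, 4, 4, 5]

step 1: w=[0.0000, 0.0001, 0.0127, 0.1397, 0.7536, 0.0479, 0.0461, 0.0000]  mean=-0.5415  Neff=1.6892  idx=[3, 4, 4, 4, 4, 4, 4, 5]
step 2: w=[0.7092, 0.0485, 0.0485, 0.0485, 0.0485, 0.0485, 0.0485, 0.0000]  mean=-1.3677  Neff=1.9343  idx=[0, 0, 0, 0, 0, 0, 2, 5]
step 3: w=[0.1639, 0.1639, 0.1639, 0.1639, 0.1639, 0.1639, 0.0082, 0.0082]  mean=-1.7190  Neff=6.1971  idx=[0, 1, 1, 2, 3, 4, 4, 5]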